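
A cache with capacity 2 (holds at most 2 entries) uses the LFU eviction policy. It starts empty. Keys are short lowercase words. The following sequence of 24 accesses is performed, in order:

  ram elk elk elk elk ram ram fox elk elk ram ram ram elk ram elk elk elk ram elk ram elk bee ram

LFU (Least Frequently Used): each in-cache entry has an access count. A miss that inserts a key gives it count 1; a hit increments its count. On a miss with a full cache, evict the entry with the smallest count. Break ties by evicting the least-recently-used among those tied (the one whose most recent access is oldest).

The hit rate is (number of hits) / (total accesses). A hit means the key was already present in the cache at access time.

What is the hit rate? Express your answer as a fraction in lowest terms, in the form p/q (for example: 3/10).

LFU simulation (capacity=2):
  1. access ram: MISS. Cache: [ram(c=1)]
  2. access elk: MISS. Cache: [ram(c=1) elk(c=1)]
  3. access elk: HIT, count now 2. Cache: [ram(c=1) elk(c=2)]
  4. access elk: HIT, count now 3. Cache: [ram(c=1) elk(c=3)]
  5. access elk: HIT, count now 4. Cache: [ram(c=1) elk(c=4)]
  6. access ram: HIT, count now 2. Cache: [ram(c=2) elk(c=4)]
  7. access ram: HIT, count now 3. Cache: [ram(c=3) elk(c=4)]
  8. access fox: MISS, evict ram(c=3). Cache: [fox(c=1) elk(c=4)]
  9. access elk: HIT, count now 5. Cache: [fox(c=1) elk(c=5)]
  10. access elk: HIT, count now 6. Cache: [fox(c=1) elk(c=6)]
  11. access ram: MISS, evict fox(c=1). Cache: [ram(c=1) elk(c=6)]
  12. access ram: HIT, count now 2. Cache: [ram(c=2) elk(c=6)]
  13. access ram: HIT, count now 3. Cache: [ram(c=3) elk(c=6)]
  14. access elk: HIT, count now 7. Cache: [ram(c=3) elk(c=7)]
  15. access ram: HIT, count now 4. Cache: [ram(c=4) elk(c=7)]
  16. access elk: HIT, count now 8. Cache: [ram(c=4) elk(c=8)]
  17. access elk: HIT, count now 9. Cache: [ram(c=4) elk(c=9)]
  18. access elk: HIT, count now 10. Cache: [ram(c=4) elk(c=10)]
  19. access ram: HIT, count now 5. Cache: [ram(c=5) elk(c=10)]
  20. access elk: HIT, count now 11. Cache: [ram(c=5) elk(c=11)]
  21. access ram: HIT, count now 6. Cache: [ram(c=6) elk(c=11)]
  22. access elk: HIT, count now 12. Cache: [ram(c=6) elk(c=12)]
  23. access bee: MISS, evict ram(c=6). Cache: [bee(c=1) elk(c=12)]
  24. access ram: MISS, evict bee(c=1). Cache: [ram(c=1) elk(c=12)]
Total: 18 hits, 6 misses, 4 evictions

Hit rate = 18/24 = 3/4

Answer: 3/4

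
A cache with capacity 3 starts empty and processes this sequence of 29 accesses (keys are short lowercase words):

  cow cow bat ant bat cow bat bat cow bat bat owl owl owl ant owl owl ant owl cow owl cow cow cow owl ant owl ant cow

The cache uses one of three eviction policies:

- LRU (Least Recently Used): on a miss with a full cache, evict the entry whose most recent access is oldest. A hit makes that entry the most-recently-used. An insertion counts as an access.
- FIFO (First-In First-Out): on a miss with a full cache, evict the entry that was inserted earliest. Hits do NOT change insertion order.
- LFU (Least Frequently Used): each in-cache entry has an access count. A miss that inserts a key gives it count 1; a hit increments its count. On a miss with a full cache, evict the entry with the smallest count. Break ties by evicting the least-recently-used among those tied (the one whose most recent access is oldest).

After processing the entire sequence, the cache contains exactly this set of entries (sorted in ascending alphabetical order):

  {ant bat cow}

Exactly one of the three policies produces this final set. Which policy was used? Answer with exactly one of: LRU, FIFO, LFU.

Answer: LFU

Derivation:
Simulating under each policy and comparing final sets:
  LRU: final set = {ant cow owl} -> differs
  FIFO: final set = {ant cow owl} -> differs
  LFU: final set = {ant bat cow} -> MATCHES target
Only LFU produces the target set.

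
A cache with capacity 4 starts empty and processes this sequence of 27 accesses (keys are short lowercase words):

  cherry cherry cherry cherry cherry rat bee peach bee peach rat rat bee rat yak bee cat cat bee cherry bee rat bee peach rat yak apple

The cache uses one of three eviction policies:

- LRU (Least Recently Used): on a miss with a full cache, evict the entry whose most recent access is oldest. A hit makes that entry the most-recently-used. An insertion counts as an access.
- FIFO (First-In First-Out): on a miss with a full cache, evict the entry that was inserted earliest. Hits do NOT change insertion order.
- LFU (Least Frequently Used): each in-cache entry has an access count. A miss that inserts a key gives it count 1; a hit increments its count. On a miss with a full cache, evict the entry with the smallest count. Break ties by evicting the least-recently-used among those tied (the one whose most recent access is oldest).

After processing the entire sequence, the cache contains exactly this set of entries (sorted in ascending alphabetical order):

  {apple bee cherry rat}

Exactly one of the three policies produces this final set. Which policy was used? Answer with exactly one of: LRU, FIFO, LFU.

Answer: LFU

Derivation:
Simulating under each policy and comparing final sets:
  LRU: final set = {apple peach rat yak} -> differs
  FIFO: final set = {apple peach rat yak} -> differs
  LFU: final set = {apple bee cherry rat} -> MATCHES target
Only LFU produces the target set.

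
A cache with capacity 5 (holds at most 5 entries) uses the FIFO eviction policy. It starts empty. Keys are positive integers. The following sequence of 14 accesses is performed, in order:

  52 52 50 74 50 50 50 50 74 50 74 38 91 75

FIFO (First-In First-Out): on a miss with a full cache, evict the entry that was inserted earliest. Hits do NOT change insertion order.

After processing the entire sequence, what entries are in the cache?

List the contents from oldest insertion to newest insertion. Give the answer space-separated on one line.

FIFO simulation (capacity=5):
  1. access 52: MISS. Cache (old->new): [52]
  2. access 52: HIT. Cache (old->new): [52]
  3. access 50: MISS. Cache (old->new): [52 50]
  4. access 74: MISS. Cache (old->new): [52 50 74]
  5. access 50: HIT. Cache (old->new): [52 50 74]
  6. access 50: HIT. Cache (old->new): [52 50 74]
  7. access 50: HIT. Cache (old->new): [52 50 74]
  8. access 50: HIT. Cache (old->new): [52 50 74]
  9. access 74: HIT. Cache (old->new): [52 50 74]
  10. access 50: HIT. Cache (old->new): [52 50 74]
  11. access 74: HIT. Cache (old->new): [52 50 74]
  12. access 38: MISS. Cache (old->new): [52 50 74 38]
  13. access 91: MISS. Cache (old->new): [52 50 74 38 91]
  14. access 75: MISS, evict 52. Cache (old->new): [50 74 38 91 75]
Total: 8 hits, 6 misses, 1 evictions

Answer: 50 74 38 91 75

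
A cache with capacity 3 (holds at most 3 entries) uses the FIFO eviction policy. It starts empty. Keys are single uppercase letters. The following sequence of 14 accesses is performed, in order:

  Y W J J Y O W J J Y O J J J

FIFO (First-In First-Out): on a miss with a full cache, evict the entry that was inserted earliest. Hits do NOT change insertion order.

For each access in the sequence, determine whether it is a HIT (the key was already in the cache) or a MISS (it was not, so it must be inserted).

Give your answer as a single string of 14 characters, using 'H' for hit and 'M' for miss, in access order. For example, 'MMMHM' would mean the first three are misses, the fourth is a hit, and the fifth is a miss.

Answer: MMMHHMHHHMHHHH

Derivation:
FIFO simulation (capacity=3):
  1. access Y: MISS. Cache (old->new): [Y]
  2. access W: MISS. Cache (old->new): [Y W]
  3. access J: MISS. Cache (old->new): [Y W J]
  4. access J: HIT. Cache (old->new): [Y W J]
  5. access Y: HIT. Cache (old->new): [Y W J]
  6. access O: MISS, evict Y. Cache (old->new): [W J O]
  7. access W: HIT. Cache (old->new): [W J O]
  8. access J: HIT. Cache (old->new): [W J O]
  9. access J: HIT. Cache (old->new): [W J O]
  10. access Y: MISS, evict W. Cache (old->new): [J O Y]
  11. access O: HIT. Cache (old->new): [J O Y]
  12. access J: HIT. Cache (old->new): [J O Y]
  13. access J: HIT. Cache (old->new): [J O Y]
  14. access J: HIT. Cache (old->new): [J O Y]
Total: 9 hits, 5 misses, 2 evictions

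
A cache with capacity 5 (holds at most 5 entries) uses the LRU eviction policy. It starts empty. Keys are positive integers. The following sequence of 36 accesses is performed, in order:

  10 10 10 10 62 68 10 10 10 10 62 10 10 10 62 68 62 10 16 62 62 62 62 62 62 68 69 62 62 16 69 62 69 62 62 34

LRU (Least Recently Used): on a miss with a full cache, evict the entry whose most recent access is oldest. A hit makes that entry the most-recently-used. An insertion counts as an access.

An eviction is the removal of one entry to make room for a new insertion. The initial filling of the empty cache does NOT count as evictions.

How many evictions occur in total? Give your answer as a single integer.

Answer: 1

Derivation:
LRU simulation (capacity=5):
  1. access 10: MISS. Cache (LRU->MRU): [10]
  2. access 10: HIT. Cache (LRU->MRU): [10]
  3. access 10: HIT. Cache (LRU->MRU): [10]
  4. access 10: HIT. Cache (LRU->MRU): [10]
  5. access 62: MISS. Cache (LRU->MRU): [10 62]
  6. access 68: MISS. Cache (LRU->MRU): [10 62 68]
  7. access 10: HIT. Cache (LRU->MRU): [62 68 10]
  8. access 10: HIT. Cache (LRU->MRU): [62 68 10]
  9. access 10: HIT. Cache (LRU->MRU): [62 68 10]
  10. access 10: HIT. Cache (LRU->MRU): [62 68 10]
  11. access 62: HIT. Cache (LRU->MRU): [68 10 62]
  12. access 10: HIT. Cache (LRU->MRU): [68 62 10]
  13. access 10: HIT. Cache (LRU->MRU): [68 62 10]
  14. access 10: HIT. Cache (LRU->MRU): [68 62 10]
  15. access 62: HIT. Cache (LRU->MRU): [68 10 62]
  16. access 68: HIT. Cache (LRU->MRU): [10 62 68]
  17. access 62: HIT. Cache (LRU->MRU): [10 68 62]
  18. access 10: HIT. Cache (LRU->MRU): [68 62 10]
  19. access 16: MISS. Cache (LRU->MRU): [68 62 10 16]
  20. access 62: HIT. Cache (LRU->MRU): [68 10 16 62]
  21. access 62: HIT. Cache (LRU->MRU): [68 10 16 62]
  22. access 62: HIT. Cache (LRU->MRU): [68 10 16 62]
  23. access 62: HIT. Cache (LRU->MRU): [68 10 16 62]
  24. access 62: HIT. Cache (LRU->MRU): [68 10 16 62]
  25. access 62: HIT. Cache (LRU->MRU): [68 10 16 62]
  26. access 68: HIT. Cache (LRU->MRU): [10 16 62 68]
  27. access 69: MISS. Cache (LRU->MRU): [10 16 62 68 69]
  28. access 62: HIT. Cache (LRU->MRU): [10 16 68 69 62]
  29. access 62: HIT. Cache (LRU->MRU): [10 16 68 69 62]
  30. access 16: HIT. Cache (LRU->MRU): [10 68 69 62 16]
  31. access 69: HIT. Cache (LRU->MRU): [10 68 62 16 69]
  32. access 62: HIT. Cache (LRU->MRU): [10 68 16 69 62]
  33. access 69: HIT. Cache (LRU->MRU): [10 68 16 62 69]
  34. access 62: HIT. Cache (LRU->MRU): [10 68 16 69 62]
  35. access 62: HIT. Cache (LRU->MRU): [10 68 16 69 62]
  36. access 34: MISS, evict 10. Cache (LRU->MRU): [68 16 69 62 34]
Total: 30 hits, 6 misses, 1 evictions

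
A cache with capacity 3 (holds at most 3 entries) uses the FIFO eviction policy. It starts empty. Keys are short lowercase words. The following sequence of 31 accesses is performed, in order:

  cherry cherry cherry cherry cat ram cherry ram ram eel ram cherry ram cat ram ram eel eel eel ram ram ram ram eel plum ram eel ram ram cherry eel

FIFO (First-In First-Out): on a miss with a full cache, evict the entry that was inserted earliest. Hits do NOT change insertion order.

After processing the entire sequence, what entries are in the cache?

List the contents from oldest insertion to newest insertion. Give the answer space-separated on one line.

FIFO simulation (capacity=3):
  1. access cherry: MISS. Cache (old->new): [cherry]
  2. access cherry: HIT. Cache (old->new): [cherry]
  3. access cherry: HIT. Cache (old->new): [cherry]
  4. access cherry: HIT. Cache (old->new): [cherry]
  5. access cat: MISS. Cache (old->new): [cherry cat]
  6. access ram: MISS. Cache (old->new): [cherry cat ram]
  7. access cherry: HIT. Cache (old->new): [cherry cat ram]
  8. access ram: HIT. Cache (old->new): [cherry cat ram]
  9. access ram: HIT. Cache (old->new): [cherry cat ram]
  10. access eel: MISS, evict cherry. Cache (old->new): [cat ram eel]
  11. access ram: HIT. Cache (old->new): [cat ram eel]
  12. access cherry: MISS, evict cat. Cache (old->new): [ram eel cherry]
  13. access ram: HIT. Cache (old->new): [ram eel cherry]
  14. access cat: MISS, evict ram. Cache (old->new): [eel cherry cat]
  15. access ram: MISS, evict eel. Cache (old->new): [cherry cat ram]
  16. access ram: HIT. Cache (old->new): [cherry cat ram]
  17. access eel: MISS, evict cherry. Cache (old->new): [cat ram eel]
  18. access eel: HIT. Cache (old->new): [cat ram eel]
  19. access eel: HIT. Cache (old->new): [cat ram eel]
  20. access ram: HIT. Cache (old->new): [cat ram eel]
  21. access ram: HIT. Cache (old->new): [cat ram eel]
  22. access ram: HIT. Cache (old->new): [cat ram eel]
  23. access ram: HIT. Cache (old->new): [cat ram eel]
  24. access eel: HIT. Cache (old->new): [cat ram eel]
  25. access plum: MISS, evict cat. Cache (old->new): [ram eel plum]
  26. access ram: HIT. Cache (old->new): [ram eel plum]
  27. access eel: HIT. Cache (old->new): [ram eel plum]
  28. access ram: HIT. Cache (old->new): [ram eel plum]
  29. access ram: HIT. Cache (old->new): [ram eel plum]
  30. access cherry: MISS, evict ram. Cache (old->new): [eel plum cherry]
  31. access eel: HIT. Cache (old->new): [eel plum cherry]
Total: 21 hits, 10 misses, 7 evictions

Answer: eel plum cherry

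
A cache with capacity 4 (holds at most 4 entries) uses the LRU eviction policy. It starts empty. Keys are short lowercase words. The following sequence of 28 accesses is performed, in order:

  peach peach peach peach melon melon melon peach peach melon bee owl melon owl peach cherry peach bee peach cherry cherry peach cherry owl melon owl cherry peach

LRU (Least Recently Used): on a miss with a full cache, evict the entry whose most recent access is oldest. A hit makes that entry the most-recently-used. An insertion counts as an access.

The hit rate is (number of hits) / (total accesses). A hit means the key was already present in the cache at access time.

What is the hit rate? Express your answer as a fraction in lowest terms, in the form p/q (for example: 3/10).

LRU simulation (capacity=4):
  1. access peach: MISS. Cache (LRU->MRU): [peach]
  2. access peach: HIT. Cache (LRU->MRU): [peach]
  3. access peach: HIT. Cache (LRU->MRU): [peach]
  4. access peach: HIT. Cache (LRU->MRU): [peach]
  5. access melon: MISS. Cache (LRU->MRU): [peach melon]
  6. access melon: HIT. Cache (LRU->MRU): [peach melon]
  7. access melon: HIT. Cache (LRU->MRU): [peach melon]
  8. access peach: HIT. Cache (LRU->MRU): [melon peach]
  9. access peach: HIT. Cache (LRU->MRU): [melon peach]
  10. access melon: HIT. Cache (LRU->MRU): [peach melon]
  11. access bee: MISS. Cache (LRU->MRU): [peach melon bee]
  12. access owl: MISS. Cache (LRU->MRU): [peach melon bee owl]
  13. access melon: HIT. Cache (LRU->MRU): [peach bee owl melon]
  14. access owl: HIT. Cache (LRU->MRU): [peach bee melon owl]
  15. access peach: HIT. Cache (LRU->MRU): [bee melon owl peach]
  16. access cherry: MISS, evict bee. Cache (LRU->MRU): [melon owl peach cherry]
  17. access peach: HIT. Cache (LRU->MRU): [melon owl cherry peach]
  18. access bee: MISS, evict melon. Cache (LRU->MRU): [owl cherry peach bee]
  19. access peach: HIT. Cache (LRU->MRU): [owl cherry bee peach]
  20. access cherry: HIT. Cache (LRU->MRU): [owl bee peach cherry]
  21. access cherry: HIT. Cache (LRU->MRU): [owl bee peach cherry]
  22. access peach: HIT. Cache (LRU->MRU): [owl bee cherry peach]
  23. access cherry: HIT. Cache (LRU->MRU): [owl bee peach cherry]
  24. access owl: HIT. Cache (LRU->MRU): [bee peach cherry owl]
  25. access melon: MISS, evict bee. Cache (LRU->MRU): [peach cherry owl melon]
  26. access owl: HIT. Cache (LRU->MRU): [peach cherry melon owl]
  27. access cherry: HIT. Cache (LRU->MRU): [peach melon owl cherry]
  28. access peach: HIT. Cache (LRU->MRU): [melon owl cherry peach]
Total: 21 hits, 7 misses, 3 evictions

Hit rate = 21/28 = 3/4

Answer: 3/4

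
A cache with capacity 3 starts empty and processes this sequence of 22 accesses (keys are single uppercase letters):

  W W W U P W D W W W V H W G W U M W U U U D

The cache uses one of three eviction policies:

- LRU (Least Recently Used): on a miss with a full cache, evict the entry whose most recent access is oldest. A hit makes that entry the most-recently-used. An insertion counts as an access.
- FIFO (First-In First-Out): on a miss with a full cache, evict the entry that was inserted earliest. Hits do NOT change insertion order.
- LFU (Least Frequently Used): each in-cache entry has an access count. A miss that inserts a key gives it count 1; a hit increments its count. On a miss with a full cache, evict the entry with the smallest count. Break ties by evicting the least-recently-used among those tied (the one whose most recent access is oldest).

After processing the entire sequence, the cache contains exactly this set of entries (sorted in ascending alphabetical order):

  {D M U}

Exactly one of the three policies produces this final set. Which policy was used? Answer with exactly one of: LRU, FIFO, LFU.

Simulating under each policy and comparing final sets:
  LRU: final set = {D U W} -> differs
  FIFO: final set = {D M U} -> MATCHES target
  LFU: final set = {D U W} -> differs
Only FIFO produces the target set.

Answer: FIFO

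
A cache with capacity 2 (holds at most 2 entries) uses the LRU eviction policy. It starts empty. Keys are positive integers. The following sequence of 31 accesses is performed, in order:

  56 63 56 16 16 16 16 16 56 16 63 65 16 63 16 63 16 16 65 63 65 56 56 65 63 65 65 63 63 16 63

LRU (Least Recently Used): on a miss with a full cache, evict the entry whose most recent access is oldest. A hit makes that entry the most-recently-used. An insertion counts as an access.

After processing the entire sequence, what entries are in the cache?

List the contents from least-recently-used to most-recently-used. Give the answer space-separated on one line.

Answer: 16 63

Derivation:
LRU simulation (capacity=2):
  1. access 56: MISS. Cache (LRU->MRU): [56]
  2. access 63: MISS. Cache (LRU->MRU): [56 63]
  3. access 56: HIT. Cache (LRU->MRU): [63 56]
  4. access 16: MISS, evict 63. Cache (LRU->MRU): [56 16]
  5. access 16: HIT. Cache (LRU->MRU): [56 16]
  6. access 16: HIT. Cache (LRU->MRU): [56 16]
  7. access 16: HIT. Cache (LRU->MRU): [56 16]
  8. access 16: HIT. Cache (LRU->MRU): [56 16]
  9. access 56: HIT. Cache (LRU->MRU): [16 56]
  10. access 16: HIT. Cache (LRU->MRU): [56 16]
  11. access 63: MISS, evict 56. Cache (LRU->MRU): [16 63]
  12. access 65: MISS, evict 16. Cache (LRU->MRU): [63 65]
  13. access 16: MISS, evict 63. Cache (LRU->MRU): [65 16]
  14. access 63: MISS, evict 65. Cache (LRU->MRU): [16 63]
  15. access 16: HIT. Cache (LRU->MRU): [63 16]
  16. access 63: HIT. Cache (LRU->MRU): [16 63]
  17. access 16: HIT. Cache (LRU->MRU): [63 16]
  18. access 16: HIT. Cache (LRU->MRU): [63 16]
  19. access 65: MISS, evict 63. Cache (LRU->MRU): [16 65]
  20. access 63: MISS, evict 16. Cache (LRU->MRU): [65 63]
  21. access 65: HIT. Cache (LRU->MRU): [63 65]
  22. access 56: MISS, evict 63. Cache (LRU->MRU): [65 56]
  23. access 56: HIT. Cache (LRU->MRU): [65 56]
  24. access 65: HIT. Cache (LRU->MRU): [56 65]
  25. access 63: MISS, evict 56. Cache (LRU->MRU): [65 63]
  26. access 65: HIT. Cache (LRU->MRU): [63 65]
  27. access 65: HIT. Cache (LRU->MRU): [63 65]
  28. access 63: HIT. Cache (LRU->MRU): [65 63]
  29. access 63: HIT. Cache (LRU->MRU): [65 63]
  30. access 16: MISS, evict 65. Cache (LRU->MRU): [63 16]
  31. access 63: HIT. Cache (LRU->MRU): [16 63]
Total: 19 hits, 12 misses, 10 evictions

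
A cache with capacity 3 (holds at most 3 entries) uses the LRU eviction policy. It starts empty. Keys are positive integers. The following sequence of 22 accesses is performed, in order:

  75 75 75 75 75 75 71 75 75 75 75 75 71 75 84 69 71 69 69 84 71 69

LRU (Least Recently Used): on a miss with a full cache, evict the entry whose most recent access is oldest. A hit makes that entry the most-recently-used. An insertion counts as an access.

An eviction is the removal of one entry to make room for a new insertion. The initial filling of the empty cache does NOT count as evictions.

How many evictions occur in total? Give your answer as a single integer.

Answer: 2

Derivation:
LRU simulation (capacity=3):
  1. access 75: MISS. Cache (LRU->MRU): [75]
  2. access 75: HIT. Cache (LRU->MRU): [75]
  3. access 75: HIT. Cache (LRU->MRU): [75]
  4. access 75: HIT. Cache (LRU->MRU): [75]
  5. access 75: HIT. Cache (LRU->MRU): [75]
  6. access 75: HIT. Cache (LRU->MRU): [75]
  7. access 71: MISS. Cache (LRU->MRU): [75 71]
  8. access 75: HIT. Cache (LRU->MRU): [71 75]
  9. access 75: HIT. Cache (LRU->MRU): [71 75]
  10. access 75: HIT. Cache (LRU->MRU): [71 75]
  11. access 75: HIT. Cache (LRU->MRU): [71 75]
  12. access 75: HIT. Cache (LRU->MRU): [71 75]
  13. access 71: HIT. Cache (LRU->MRU): [75 71]
  14. access 75: HIT. Cache (LRU->MRU): [71 75]
  15. access 84: MISS. Cache (LRU->MRU): [71 75 84]
  16. access 69: MISS, evict 71. Cache (LRU->MRU): [75 84 69]
  17. access 71: MISS, evict 75. Cache (LRU->MRU): [84 69 71]
  18. access 69: HIT. Cache (LRU->MRU): [84 71 69]
  19. access 69: HIT. Cache (LRU->MRU): [84 71 69]
  20. access 84: HIT. Cache (LRU->MRU): [71 69 84]
  21. access 71: HIT. Cache (LRU->MRU): [69 84 71]
  22. access 69: HIT. Cache (LRU->MRU): [84 71 69]
Total: 17 hits, 5 misses, 2 evictions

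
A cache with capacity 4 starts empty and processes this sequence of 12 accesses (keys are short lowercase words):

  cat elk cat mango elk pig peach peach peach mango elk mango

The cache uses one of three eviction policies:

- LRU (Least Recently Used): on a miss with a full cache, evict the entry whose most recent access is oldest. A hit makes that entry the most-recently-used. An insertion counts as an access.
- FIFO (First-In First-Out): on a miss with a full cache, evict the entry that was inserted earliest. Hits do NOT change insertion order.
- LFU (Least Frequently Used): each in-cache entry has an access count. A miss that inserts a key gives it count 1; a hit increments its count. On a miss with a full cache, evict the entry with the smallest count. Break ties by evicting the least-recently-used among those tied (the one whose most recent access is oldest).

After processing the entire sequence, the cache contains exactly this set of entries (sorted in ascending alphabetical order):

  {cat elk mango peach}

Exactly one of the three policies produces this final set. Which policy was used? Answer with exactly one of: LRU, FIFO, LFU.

Simulating under each policy and comparing final sets:
  LRU: final set = {elk mango peach pig} -> differs
  FIFO: final set = {elk mango peach pig} -> differs
  LFU: final set = {cat elk mango peach} -> MATCHES target
Only LFU produces the target set.

Answer: LFU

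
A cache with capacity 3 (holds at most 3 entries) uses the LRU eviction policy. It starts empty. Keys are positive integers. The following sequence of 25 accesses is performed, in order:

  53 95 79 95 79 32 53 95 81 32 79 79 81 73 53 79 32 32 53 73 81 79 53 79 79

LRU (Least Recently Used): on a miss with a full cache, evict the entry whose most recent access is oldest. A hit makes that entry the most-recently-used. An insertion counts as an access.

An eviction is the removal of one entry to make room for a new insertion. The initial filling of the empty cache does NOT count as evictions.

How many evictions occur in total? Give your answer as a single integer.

Answer: 14

Derivation:
LRU simulation (capacity=3):
  1. access 53: MISS. Cache (LRU->MRU): [53]
  2. access 95: MISS. Cache (LRU->MRU): [53 95]
  3. access 79: MISS. Cache (LRU->MRU): [53 95 79]
  4. access 95: HIT. Cache (LRU->MRU): [53 79 95]
  5. access 79: HIT. Cache (LRU->MRU): [53 95 79]
  6. access 32: MISS, evict 53. Cache (LRU->MRU): [95 79 32]
  7. access 53: MISS, evict 95. Cache (LRU->MRU): [79 32 53]
  8. access 95: MISS, evict 79. Cache (LRU->MRU): [32 53 95]
  9. access 81: MISS, evict 32. Cache (LRU->MRU): [53 95 81]
  10. access 32: MISS, evict 53. Cache (LRU->MRU): [95 81 32]
  11. access 79: MISS, evict 95. Cache (LRU->MRU): [81 32 79]
  12. access 79: HIT. Cache (LRU->MRU): [81 32 79]
  13. access 81: HIT. Cache (LRU->MRU): [32 79 81]
  14. access 73: MISS, evict 32. Cache (LRU->MRU): [79 81 73]
  15. access 53: MISS, evict 79. Cache (LRU->MRU): [81 73 53]
  16. access 79: MISS, evict 81. Cache (LRU->MRU): [73 53 79]
  17. access 32: MISS, evict 73. Cache (LRU->MRU): [53 79 32]
  18. access 32: HIT. Cache (LRU->MRU): [53 79 32]
  19. access 53: HIT. Cache (LRU->MRU): [79 32 53]
  20. access 73: MISS, evict 79. Cache (LRU->MRU): [32 53 73]
  21. access 81: MISS, evict 32. Cache (LRU->MRU): [53 73 81]
  22. access 79: MISS, evict 53. Cache (LRU->MRU): [73 81 79]
  23. access 53: MISS, evict 73. Cache (LRU->MRU): [81 79 53]
  24. access 79: HIT. Cache (LRU->MRU): [81 53 79]
  25. access 79: HIT. Cache (LRU->MRU): [81 53 79]
Total: 8 hits, 17 misses, 14 evictions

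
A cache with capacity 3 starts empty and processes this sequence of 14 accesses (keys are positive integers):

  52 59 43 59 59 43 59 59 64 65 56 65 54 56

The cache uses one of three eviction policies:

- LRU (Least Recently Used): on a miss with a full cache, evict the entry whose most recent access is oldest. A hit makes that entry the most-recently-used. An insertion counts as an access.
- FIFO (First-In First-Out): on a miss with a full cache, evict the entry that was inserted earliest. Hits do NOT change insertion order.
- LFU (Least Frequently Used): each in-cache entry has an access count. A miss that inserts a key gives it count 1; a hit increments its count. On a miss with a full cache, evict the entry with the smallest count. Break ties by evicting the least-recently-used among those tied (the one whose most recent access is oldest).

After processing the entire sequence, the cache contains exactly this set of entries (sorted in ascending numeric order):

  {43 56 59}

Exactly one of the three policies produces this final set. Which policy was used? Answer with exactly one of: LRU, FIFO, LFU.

Simulating under each policy and comparing final sets:
  LRU: final set = {54 56 65} -> differs
  FIFO: final set = {54 56 65} -> differs
  LFU: final set = {43 56 59} -> MATCHES target
Only LFU produces the target set.

Answer: LFU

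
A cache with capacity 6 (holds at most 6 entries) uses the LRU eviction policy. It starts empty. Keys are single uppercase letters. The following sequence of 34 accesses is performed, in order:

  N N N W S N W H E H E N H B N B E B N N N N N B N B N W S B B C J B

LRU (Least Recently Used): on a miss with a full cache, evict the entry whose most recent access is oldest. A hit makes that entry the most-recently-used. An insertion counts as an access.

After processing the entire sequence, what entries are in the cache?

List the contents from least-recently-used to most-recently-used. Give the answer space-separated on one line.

Answer: N W S C J B

Derivation:
LRU simulation (capacity=6):
  1. access N: MISS. Cache (LRU->MRU): [N]
  2. access N: HIT. Cache (LRU->MRU): [N]
  3. access N: HIT. Cache (LRU->MRU): [N]
  4. access W: MISS. Cache (LRU->MRU): [N W]
  5. access S: MISS. Cache (LRU->MRU): [N W S]
  6. access N: HIT. Cache (LRU->MRU): [W S N]
  7. access W: HIT. Cache (LRU->MRU): [S N W]
  8. access H: MISS. Cache (LRU->MRU): [S N W H]
  9. access E: MISS. Cache (LRU->MRU): [S N W H E]
  10. access H: HIT. Cache (LRU->MRU): [S N W E H]
  11. access E: HIT. Cache (LRU->MRU): [S N W H E]
  12. access N: HIT. Cache (LRU->MRU): [S W H E N]
  13. access H: HIT. Cache (LRU->MRU): [S W E N H]
  14. access B: MISS. Cache (LRU->MRU): [S W E N H B]
  15. access N: HIT. Cache (LRU->MRU): [S W E H B N]
  16. access B: HIT. Cache (LRU->MRU): [S W E H N B]
  17. access E: HIT. Cache (LRU->MRU): [S W H N B E]
  18. access B: HIT. Cache (LRU->MRU): [S W H N E B]
  19. access N: HIT. Cache (LRU->MRU): [S W H E B N]
  20. access N: HIT. Cache (LRU->MRU): [S W H E B N]
  21. access N: HIT. Cache (LRU->MRU): [S W H E B N]
  22. access N: HIT. Cache (LRU->MRU): [S W H E B N]
  23. access N: HIT. Cache (LRU->MRU): [S W H E B N]
  24. access B: HIT. Cache (LRU->MRU): [S W H E N B]
  25. access N: HIT. Cache (LRU->MRU): [S W H E B N]
  26. access B: HIT. Cache (LRU->MRU): [S W H E N B]
  27. access N: HIT. Cache (LRU->MRU): [S W H E B N]
  28. access W: HIT. Cache (LRU->MRU): [S H E B N W]
  29. access S: HIT. Cache (LRU->MRU): [H E B N W S]
  30. access B: HIT. Cache (LRU->MRU): [H E N W S B]
  31. access B: HIT. Cache (LRU->MRU): [H E N W S B]
  32. access C: MISS, evict H. Cache (LRU->MRU): [E N W S B C]
  33. access J: MISS, evict E. Cache (LRU->MRU): [N W S B C J]
  34. access B: HIT. Cache (LRU->MRU): [N W S C J B]
Total: 26 hits, 8 misses, 2 evictions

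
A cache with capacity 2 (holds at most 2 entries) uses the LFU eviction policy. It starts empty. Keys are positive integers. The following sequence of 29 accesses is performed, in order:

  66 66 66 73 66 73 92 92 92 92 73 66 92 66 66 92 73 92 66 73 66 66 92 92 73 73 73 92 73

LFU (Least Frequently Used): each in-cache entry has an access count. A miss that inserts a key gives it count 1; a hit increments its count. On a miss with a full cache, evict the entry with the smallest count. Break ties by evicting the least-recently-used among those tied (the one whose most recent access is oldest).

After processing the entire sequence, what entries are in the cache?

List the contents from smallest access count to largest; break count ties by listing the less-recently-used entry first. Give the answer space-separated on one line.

Answer: 73 92

Derivation:
LFU simulation (capacity=2):
  1. access 66: MISS. Cache: [66(c=1)]
  2. access 66: HIT, count now 2. Cache: [66(c=2)]
  3. access 66: HIT, count now 3. Cache: [66(c=3)]
  4. access 73: MISS. Cache: [73(c=1) 66(c=3)]
  5. access 66: HIT, count now 4. Cache: [73(c=1) 66(c=4)]
  6. access 73: HIT, count now 2. Cache: [73(c=2) 66(c=4)]
  7. access 92: MISS, evict 73(c=2). Cache: [92(c=1) 66(c=4)]
  8. access 92: HIT, count now 2. Cache: [92(c=2) 66(c=4)]
  9. access 92: HIT, count now 3. Cache: [92(c=3) 66(c=4)]
  10. access 92: HIT, count now 4. Cache: [66(c=4) 92(c=4)]
  11. access 73: MISS, evict 66(c=4). Cache: [73(c=1) 92(c=4)]
  12. access 66: MISS, evict 73(c=1). Cache: [66(c=1) 92(c=4)]
  13. access 92: HIT, count now 5. Cache: [66(c=1) 92(c=5)]
  14. access 66: HIT, count now 2. Cache: [66(c=2) 92(c=5)]
  15. access 66: HIT, count now 3. Cache: [66(c=3) 92(c=5)]
  16. access 92: HIT, count now 6. Cache: [66(c=3) 92(c=6)]
  17. access 73: MISS, evict 66(c=3). Cache: [73(c=1) 92(c=6)]
  18. access 92: HIT, count now 7. Cache: [73(c=1) 92(c=7)]
  19. access 66: MISS, evict 73(c=1). Cache: [66(c=1) 92(c=7)]
  20. access 73: MISS, evict 66(c=1). Cache: [73(c=1) 92(c=7)]
  21. access 66: MISS, evict 73(c=1). Cache: [66(c=1) 92(c=7)]
  22. access 66: HIT, count now 2. Cache: [66(c=2) 92(c=7)]
  23. access 92: HIT, count now 8. Cache: [66(c=2) 92(c=8)]
  24. access 92: HIT, count now 9. Cache: [66(c=2) 92(c=9)]
  25. access 73: MISS, evict 66(c=2). Cache: [73(c=1) 92(c=9)]
  26. access 73: HIT, count now 2. Cache: [73(c=2) 92(c=9)]
  27. access 73: HIT, count now 3. Cache: [73(c=3) 92(c=9)]
  28. access 92: HIT, count now 10. Cache: [73(c=3) 92(c=10)]
  29. access 73: HIT, count now 4. Cache: [73(c=4) 92(c=10)]
Total: 19 hits, 10 misses, 8 evictions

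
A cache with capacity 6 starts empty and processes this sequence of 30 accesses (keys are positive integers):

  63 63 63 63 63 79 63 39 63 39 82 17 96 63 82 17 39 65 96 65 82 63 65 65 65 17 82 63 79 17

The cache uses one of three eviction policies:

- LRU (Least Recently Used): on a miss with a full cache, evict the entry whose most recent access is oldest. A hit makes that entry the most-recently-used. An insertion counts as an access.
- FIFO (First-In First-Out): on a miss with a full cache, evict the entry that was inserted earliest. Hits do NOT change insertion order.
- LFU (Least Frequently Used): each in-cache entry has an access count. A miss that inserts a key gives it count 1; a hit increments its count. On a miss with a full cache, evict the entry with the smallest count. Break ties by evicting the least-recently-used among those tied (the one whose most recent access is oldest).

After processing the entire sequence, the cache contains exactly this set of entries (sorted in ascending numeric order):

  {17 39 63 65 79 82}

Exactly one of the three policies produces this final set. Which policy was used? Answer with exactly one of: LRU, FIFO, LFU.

Simulating under each policy and comparing final sets:
  LRU: final set = {17 63 65 79 82 96} -> differs
  FIFO: final set = {17 63 65 79 82 96} -> differs
  LFU: final set = {17 39 63 65 79 82} -> MATCHES target
Only LFU produces the target set.

Answer: LFU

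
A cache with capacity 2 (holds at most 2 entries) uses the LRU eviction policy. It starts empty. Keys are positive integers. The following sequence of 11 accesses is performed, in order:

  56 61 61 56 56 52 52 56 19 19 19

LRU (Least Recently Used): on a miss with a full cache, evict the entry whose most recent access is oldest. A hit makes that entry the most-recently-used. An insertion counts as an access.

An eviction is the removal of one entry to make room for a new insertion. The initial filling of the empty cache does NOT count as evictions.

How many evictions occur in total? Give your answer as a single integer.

LRU simulation (capacity=2):
  1. access 56: MISS. Cache (LRU->MRU): [56]
  2. access 61: MISS. Cache (LRU->MRU): [56 61]
  3. access 61: HIT. Cache (LRU->MRU): [56 61]
  4. access 56: HIT. Cache (LRU->MRU): [61 56]
  5. access 56: HIT. Cache (LRU->MRU): [61 56]
  6. access 52: MISS, evict 61. Cache (LRU->MRU): [56 52]
  7. access 52: HIT. Cache (LRU->MRU): [56 52]
  8. access 56: HIT. Cache (LRU->MRU): [52 56]
  9. access 19: MISS, evict 52. Cache (LRU->MRU): [56 19]
  10. access 19: HIT. Cache (LRU->MRU): [56 19]
  11. access 19: HIT. Cache (LRU->MRU): [56 19]
Total: 7 hits, 4 misses, 2 evictions

Answer: 2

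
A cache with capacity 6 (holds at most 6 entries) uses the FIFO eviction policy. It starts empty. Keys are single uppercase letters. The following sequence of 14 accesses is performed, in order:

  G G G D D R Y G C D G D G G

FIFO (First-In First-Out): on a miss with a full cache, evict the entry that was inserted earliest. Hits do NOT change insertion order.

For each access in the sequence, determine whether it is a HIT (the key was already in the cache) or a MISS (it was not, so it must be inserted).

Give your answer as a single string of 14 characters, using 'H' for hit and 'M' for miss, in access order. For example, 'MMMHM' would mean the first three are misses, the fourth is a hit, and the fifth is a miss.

Answer: MHHMHMMHMHHHHH

Derivation:
FIFO simulation (capacity=6):
  1. access G: MISS. Cache (old->new): [G]
  2. access G: HIT. Cache (old->new): [G]
  3. access G: HIT. Cache (old->new): [G]
  4. access D: MISS. Cache (old->new): [G D]
  5. access D: HIT. Cache (old->new): [G D]
  6. access R: MISS. Cache (old->new): [G D R]
  7. access Y: MISS. Cache (old->new): [G D R Y]
  8. access G: HIT. Cache (old->new): [G D R Y]
  9. access C: MISS. Cache (old->new): [G D R Y C]
  10. access D: HIT. Cache (old->new): [G D R Y C]
  11. access G: HIT. Cache (old->new): [G D R Y C]
  12. access D: HIT. Cache (old->new): [G D R Y C]
  13. access G: HIT. Cache (old->new): [G D R Y C]
  14. access G: HIT. Cache (old->new): [G D R Y C]
Total: 9 hits, 5 misses, 0 evictions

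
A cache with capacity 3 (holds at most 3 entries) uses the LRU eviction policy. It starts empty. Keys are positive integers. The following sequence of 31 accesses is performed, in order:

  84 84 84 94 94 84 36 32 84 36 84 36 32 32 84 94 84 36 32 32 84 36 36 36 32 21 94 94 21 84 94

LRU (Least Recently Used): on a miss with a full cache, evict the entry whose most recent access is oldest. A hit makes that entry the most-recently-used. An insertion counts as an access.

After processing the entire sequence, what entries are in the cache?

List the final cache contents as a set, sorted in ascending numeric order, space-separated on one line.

Answer: 21 84 94

Derivation:
LRU simulation (capacity=3):
  1. access 84: MISS. Cache (LRU->MRU): [84]
  2. access 84: HIT. Cache (LRU->MRU): [84]
  3. access 84: HIT. Cache (LRU->MRU): [84]
  4. access 94: MISS. Cache (LRU->MRU): [84 94]
  5. access 94: HIT. Cache (LRU->MRU): [84 94]
  6. access 84: HIT. Cache (LRU->MRU): [94 84]
  7. access 36: MISS. Cache (LRU->MRU): [94 84 36]
  8. access 32: MISS, evict 94. Cache (LRU->MRU): [84 36 32]
  9. access 84: HIT. Cache (LRU->MRU): [36 32 84]
  10. access 36: HIT. Cache (LRU->MRU): [32 84 36]
  11. access 84: HIT. Cache (LRU->MRU): [32 36 84]
  12. access 36: HIT. Cache (LRU->MRU): [32 84 36]
  13. access 32: HIT. Cache (LRU->MRU): [84 36 32]
  14. access 32: HIT. Cache (LRU->MRU): [84 36 32]
  15. access 84: HIT. Cache (LRU->MRU): [36 32 84]
  16. access 94: MISS, evict 36. Cache (LRU->MRU): [32 84 94]
  17. access 84: HIT. Cache (LRU->MRU): [32 94 84]
  18. access 36: MISS, evict 32. Cache (LRU->MRU): [94 84 36]
  19. access 32: MISS, evict 94. Cache (LRU->MRU): [84 36 32]
  20. access 32: HIT. Cache (LRU->MRU): [84 36 32]
  21. access 84: HIT. Cache (LRU->MRU): [36 32 84]
  22. access 36: HIT. Cache (LRU->MRU): [32 84 36]
  23. access 36: HIT. Cache (LRU->MRU): [32 84 36]
  24. access 36: HIT. Cache (LRU->MRU): [32 84 36]
  25. access 32: HIT. Cache (LRU->MRU): [84 36 32]
  26. access 21: MISS, evict 84. Cache (LRU->MRU): [36 32 21]
  27. access 94: MISS, evict 36. Cache (LRU->MRU): [32 21 94]
  28. access 94: HIT. Cache (LRU->MRU): [32 21 94]
  29. access 21: HIT. Cache (LRU->MRU): [32 94 21]
  30. access 84: MISS, evict 32. Cache (LRU->MRU): [94 21 84]
  31. access 94: HIT. Cache (LRU->MRU): [21 84 94]
Total: 21 hits, 10 misses, 7 evictions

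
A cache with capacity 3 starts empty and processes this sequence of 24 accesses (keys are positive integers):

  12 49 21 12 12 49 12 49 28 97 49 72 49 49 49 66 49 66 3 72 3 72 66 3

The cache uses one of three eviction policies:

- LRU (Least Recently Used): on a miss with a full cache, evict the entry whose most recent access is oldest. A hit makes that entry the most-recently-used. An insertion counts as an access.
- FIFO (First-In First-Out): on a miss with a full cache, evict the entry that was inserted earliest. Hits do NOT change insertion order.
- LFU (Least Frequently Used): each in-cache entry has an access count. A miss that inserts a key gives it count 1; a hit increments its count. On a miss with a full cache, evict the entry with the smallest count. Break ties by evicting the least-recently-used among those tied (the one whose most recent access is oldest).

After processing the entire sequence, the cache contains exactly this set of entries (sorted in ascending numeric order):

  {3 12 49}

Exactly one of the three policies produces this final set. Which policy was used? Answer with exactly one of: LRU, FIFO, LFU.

Simulating under each policy and comparing final sets:
  LRU: final set = {3 66 72} -> differs
  FIFO: final set = {3 66 72} -> differs
  LFU: final set = {3 12 49} -> MATCHES target
Only LFU produces the target set.

Answer: LFU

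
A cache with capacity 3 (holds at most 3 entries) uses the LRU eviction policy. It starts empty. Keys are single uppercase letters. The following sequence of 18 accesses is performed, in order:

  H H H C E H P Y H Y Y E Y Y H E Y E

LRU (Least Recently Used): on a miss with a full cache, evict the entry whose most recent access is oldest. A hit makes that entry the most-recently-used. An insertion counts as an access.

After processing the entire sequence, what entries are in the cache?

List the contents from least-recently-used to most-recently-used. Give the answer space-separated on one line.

LRU simulation (capacity=3):
  1. access H: MISS. Cache (LRU->MRU): [H]
  2. access H: HIT. Cache (LRU->MRU): [H]
  3. access H: HIT. Cache (LRU->MRU): [H]
  4. access C: MISS. Cache (LRU->MRU): [H C]
  5. access E: MISS. Cache (LRU->MRU): [H C E]
  6. access H: HIT. Cache (LRU->MRU): [C E H]
  7. access P: MISS, evict C. Cache (LRU->MRU): [E H P]
  8. access Y: MISS, evict E. Cache (LRU->MRU): [H P Y]
  9. access H: HIT. Cache (LRU->MRU): [P Y H]
  10. access Y: HIT. Cache (LRU->MRU): [P H Y]
  11. access Y: HIT. Cache (LRU->MRU): [P H Y]
  12. access E: MISS, evict P. Cache (LRU->MRU): [H Y E]
  13. access Y: HIT. Cache (LRU->MRU): [H E Y]
  14. access Y: HIT. Cache (LRU->MRU): [H E Y]
  15. access H: HIT. Cache (LRU->MRU): [E Y H]
  16. access E: HIT. Cache (LRU->MRU): [Y H E]
  17. access Y: HIT. Cache (LRU->MRU): [H E Y]
  18. access E: HIT. Cache (LRU->MRU): [H Y E]
Total: 12 hits, 6 misses, 3 evictions

Answer: H Y E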